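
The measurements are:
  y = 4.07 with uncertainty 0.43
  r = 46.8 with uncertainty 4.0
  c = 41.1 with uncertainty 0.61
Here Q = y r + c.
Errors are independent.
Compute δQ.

Let p = y·r = 190. δp/p = √((1·δy/y)² + (1·δr/r)²) = √(0.0112 + 0.00731) = 0.136, so δp = 25.9.
Q = p + c: δQ = √(δp² + δc²) = √(670 + 0.372) = 25.9

25.9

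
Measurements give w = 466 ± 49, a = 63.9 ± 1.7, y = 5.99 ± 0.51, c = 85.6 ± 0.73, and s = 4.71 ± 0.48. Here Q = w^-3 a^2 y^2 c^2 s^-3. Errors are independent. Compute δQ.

0.0482

For a monomial Q ∝ w^-3, a^2, y^2, c^2, s^-3, fractional errors add in quadrature:
  (-3·δw/w)² = (-3×0.105)² = 0.0995;  (2·δa/a)² = (2×0.0266)² = 0.00283;  (2·δy/y)² = (2×0.0851)² = 0.0290;  (2·δc/c)² = (2×0.00853)² = 0.000291;  (-3·δs/s)² = (-3×0.102)² = 0.0935
δQ/Q = √(0.225) = 0.474
Q = 0.102, so δQ = 0.474 × 0.102 = 0.0482.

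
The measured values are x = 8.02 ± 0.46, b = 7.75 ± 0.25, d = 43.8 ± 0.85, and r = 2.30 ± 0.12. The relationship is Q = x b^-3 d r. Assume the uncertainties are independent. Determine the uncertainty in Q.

Each factor contributes (exponent × relative error)² to (δQ/Q)²:
  (1·δx/x)² = (1×0.0574)² = 0.00329;  (-3·δb/b)² = (-3×0.0323)² = 0.00937;  (1·δd/d)² = (1×0.0194)² = 0.000377;  (1·δr/r)² = (1×0.0522)² = 0.00272
δQ/Q = √(0.0158) = 0.126
Q = 1.74, so δQ = 0.126 × 1.74 = 0.218.

0.218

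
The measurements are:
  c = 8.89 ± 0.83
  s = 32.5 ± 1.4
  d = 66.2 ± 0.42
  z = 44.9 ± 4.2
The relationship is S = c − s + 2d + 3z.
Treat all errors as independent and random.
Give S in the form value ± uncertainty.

243 ± 12.7

Sums and differences: (δS)² = Σ (cᵢ δxᵢ)².
  (δc)² = 0.689;  (δs)² = 1.96;  (2·δd)² = 0.706;  (3·δz)² = 159
δS = √(162) = 12.7
S = 243.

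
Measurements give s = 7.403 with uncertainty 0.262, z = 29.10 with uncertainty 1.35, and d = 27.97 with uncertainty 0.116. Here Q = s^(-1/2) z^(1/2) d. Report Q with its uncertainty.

Each factor contributes (exponent × relative error)² to (δQ/Q)²:
  (−½·δs/s)² = (-0.5×0.0354)² = 0.000313;  (½·δz/z)² = (0.5×0.0464)² = 0.000538;  (1·δd/d)² = (1×0.00415)² = 1.72e-05
δQ/Q = √(0.000868) = 0.0295
Q = 55.45, so δQ = 0.0295 × 55.45 = 1.63.

55.45 ± 1.63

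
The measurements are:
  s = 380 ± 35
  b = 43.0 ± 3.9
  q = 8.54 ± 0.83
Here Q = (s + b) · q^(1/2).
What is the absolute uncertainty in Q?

119

Let u = s + b = 423. δu = √(δs² + δb²) = √(1220 + 15.2) = 35.2, so δu/u = 0.0833.
Q is then a monomial in u, q:
δQ/Q = √((δu/u)² + (½·δq/q)²) = √(0.00693 + 0.00236) = 0.0964
Q = 1240, so δQ = 0.0964 × 1240 = 119.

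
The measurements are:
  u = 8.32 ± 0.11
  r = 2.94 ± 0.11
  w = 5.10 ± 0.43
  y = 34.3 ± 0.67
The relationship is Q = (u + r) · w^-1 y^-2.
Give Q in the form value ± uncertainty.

Let h = u + r = 11.3. δh = √(δu² + δr²) = √(0.0121 + 0.0121) = 0.156, so δh/h = 0.0138.
Q is then a monomial in h, w, y:
δQ/Q = √((δh/h)² + (-1·δw/w)² + (-2·δy/y)²) = √(0.000191 + 0.00711 + 0.00153) = 0.0939
Q = 0.00188, so δQ = 0.0939 × 0.00188 = 0.000176.

0.00188 ± 0.000176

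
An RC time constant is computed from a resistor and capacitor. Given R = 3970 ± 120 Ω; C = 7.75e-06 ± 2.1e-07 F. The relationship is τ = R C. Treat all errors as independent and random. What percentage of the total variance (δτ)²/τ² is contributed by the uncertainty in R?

(δτ/τ)² = (1·δR/R)² + (1·δC/C)²
  R term: (1×0.0302)² = 0.000914
  C term: (1×0.0271)² = 0.000734
Total = 0.00165. Share from R = 0.000914/0.00165 = 0.554.

55.4%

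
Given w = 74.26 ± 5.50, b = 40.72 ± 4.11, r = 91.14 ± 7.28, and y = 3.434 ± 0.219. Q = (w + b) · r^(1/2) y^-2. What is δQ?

Let u = w + b = 115.0. δu = √(δw² + δb²) = √(30.2 + 16.9) = 6.87, so δu/u = 0.0597.
Q is then a monomial in u, r, y:
δQ/Q = √((δu/u)² + (½·δr/r)² + (-2·δy/y)²) = √(0.00357 + 0.00160 + 0.0163) = 0.146
Q = 93.08, so δQ = 0.146 × 93.08 = 13.6.

13.6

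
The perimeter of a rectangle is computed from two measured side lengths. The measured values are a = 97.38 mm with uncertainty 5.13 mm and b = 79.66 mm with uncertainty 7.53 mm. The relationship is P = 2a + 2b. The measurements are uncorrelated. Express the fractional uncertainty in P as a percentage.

5.15%

Each term contributes (cᵢ δxᵢ)² to (δP)²:
  (2·δa)² = 105;  (2·δb)² = 227
δP = √(332) = 18.2 mm
P = 354.1 mm, so δP/P = 18.2/354.1 = 0.0515.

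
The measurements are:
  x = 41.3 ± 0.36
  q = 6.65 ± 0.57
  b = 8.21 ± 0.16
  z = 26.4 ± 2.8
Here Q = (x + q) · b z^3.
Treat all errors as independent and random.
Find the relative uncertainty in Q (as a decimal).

Let u = x + q = 47.9. δu = √(δx² + δq²) = √(0.130 + 0.325) = 0.674, so δu/u = 0.0141.
Q is then a monomial in u, b, z:
δQ/Q = √((δu/u)² + (1·δb/b)² + (3·δz/z)²) = √(0.000198 + 0.000380 + 0.101) = 0.319

0.319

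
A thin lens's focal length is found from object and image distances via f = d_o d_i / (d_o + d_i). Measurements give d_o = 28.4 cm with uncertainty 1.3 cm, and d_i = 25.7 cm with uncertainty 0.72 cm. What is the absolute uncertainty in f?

∂f/∂d_o = (d_i/(d_o+d_i))² = 0.226;  ∂f/∂d_i = (d_o/(d_o+d_i))² = 0.276
δf = √((∂f/∂d_o · δd_o)² + (∂f/∂d_i · δd_i)²) = √(0.0861 + 0.0394) = 0.354 cm

0.354 cm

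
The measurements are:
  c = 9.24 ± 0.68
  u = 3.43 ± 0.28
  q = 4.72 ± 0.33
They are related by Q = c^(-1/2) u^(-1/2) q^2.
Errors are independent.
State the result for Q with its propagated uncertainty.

3.96 ± 0.595

For a monomial Q ∝ c^(-1/2), u^(-1/2), q^2, fractional errors add in quadrature:
  (−½·δc/c)² = (-0.5×0.0736)² = 0.00135;  (−½·δu/u)² = (-0.5×0.0816)² = 0.00167;  (2·δq/q)² = (2×0.0699)² = 0.0196
δQ/Q = √(0.0226) = 0.150
Q = 3.96, so δQ = 0.150 × 3.96 = 0.595.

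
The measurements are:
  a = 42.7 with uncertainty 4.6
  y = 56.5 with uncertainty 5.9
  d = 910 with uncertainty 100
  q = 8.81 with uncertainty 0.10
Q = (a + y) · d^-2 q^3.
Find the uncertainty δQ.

0.0192

Let u = a + y = 99.2. δu = √(δa² + δy²) = √(21.2 + 34.8) = 7.48, so δu/u = 0.0754.
Q is then a monomial in u, d, q:
δQ/Q = √((δu/u)² + (-2·δd/d)² + (3·δq/q)²) = √(0.00569 + 0.0483 + 0.00116) = 0.235
Q = 0.0819, so δQ = 0.235 × 0.0819 = 0.0192.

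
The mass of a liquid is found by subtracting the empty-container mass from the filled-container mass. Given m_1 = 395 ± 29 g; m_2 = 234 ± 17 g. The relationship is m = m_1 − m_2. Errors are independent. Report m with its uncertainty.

161 ± 33.6 g

m is a linear combination, so absolute uncertainties add in quadrature:
  (δm_1)² = 841;  (δm_2)² = 289
δm = √(1130) = 33.6 g
m = 161 g.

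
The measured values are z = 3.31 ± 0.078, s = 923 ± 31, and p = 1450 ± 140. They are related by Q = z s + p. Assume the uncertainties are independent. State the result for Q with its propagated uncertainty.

4510 ± 188

Let w = z·s = 3060. δw/w = √((1·δz/z)² + (1·δs/s)²) = √(0.000555 + 0.00113) = 0.0410, so δw = 125.
Q = w + p: δQ = √(δw² + δp²) = √(15700 + 19600) = 188
Q = 4510.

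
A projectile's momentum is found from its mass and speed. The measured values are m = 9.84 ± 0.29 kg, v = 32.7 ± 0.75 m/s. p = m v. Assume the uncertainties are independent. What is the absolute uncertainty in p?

12.0 kg·m/s

p is a product of powers, so relative uncertainties combine in quadrature:
  (1·δm/m)² = (1×0.0295)² = 0.000869;  (1·δv/v)² = (1×0.0229)² = 0.000526
δp/p = √(0.00139) = 0.0373
p = 322 kg·m/s, so δp = 0.0373 × 322 = 12.0 kg·m/s.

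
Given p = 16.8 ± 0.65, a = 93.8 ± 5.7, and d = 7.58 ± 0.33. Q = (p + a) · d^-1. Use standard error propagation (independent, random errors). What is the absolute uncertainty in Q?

0.988

Let u = p + a = 111. δu = √(δp² + δa²) = √(0.423 + 32.5) = 5.74, so δu/u = 0.0519.
Q is then a monomial in u, d:
δQ/Q = √((δu/u)² + (-1·δd/d)²) = √(0.00269 + 0.00190) = 0.0677
Q = 14.6, so δQ = 0.0677 × 14.6 = 0.988.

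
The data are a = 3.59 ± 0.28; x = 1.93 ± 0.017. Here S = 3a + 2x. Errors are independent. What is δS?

Each term contributes (cᵢ δxᵢ)² to (δS)²:
  (3·δa)² = 0.706;  (2·δx)² = 0.00116
δS = √(0.707) = 0.841

0.841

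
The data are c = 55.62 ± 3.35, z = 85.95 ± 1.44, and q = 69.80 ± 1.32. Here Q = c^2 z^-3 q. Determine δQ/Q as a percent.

13.2%

Products/powers → add relative errors in quadrature, weighted by exponent:
  (2·δc/c)² = (2×0.0602)² = 0.0145;  (-3·δz/z)² = (-3×0.0168)² = 0.00253;  (1·δq/q)² = (1×0.0189)² = 0.000358
δQ/Q = √(0.0174) = 0.132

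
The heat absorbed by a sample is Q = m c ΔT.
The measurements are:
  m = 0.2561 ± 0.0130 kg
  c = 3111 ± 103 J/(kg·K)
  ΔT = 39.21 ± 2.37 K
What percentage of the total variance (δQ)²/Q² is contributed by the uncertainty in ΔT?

(δQ/Q)² = (1·δm/m)² + (1·δc/c)² + (1·δΔT/ΔT)²
  m term: (1×0.0508)² = 0.00258
  c term: (1×0.0331)² = 0.00110
  ΔT term: (1×0.0604)² = 0.00365
Total = 0.00733. Share from ΔT = 0.00365/0.00733 = 0.499.

49.9%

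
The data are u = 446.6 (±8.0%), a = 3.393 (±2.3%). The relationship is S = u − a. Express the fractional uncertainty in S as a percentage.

8.06%

S is a linear combination, so absolute uncertainties add in quadrature:
  (δu)² = 1280;  (δa)² = 0.00609
δS = √(1280) = 35.7
S = 443.2, so δS/S = 35.7/443.2 = 0.0806.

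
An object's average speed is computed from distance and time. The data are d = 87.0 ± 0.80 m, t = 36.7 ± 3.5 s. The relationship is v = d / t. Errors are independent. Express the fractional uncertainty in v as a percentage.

9.58%

For a monomial v ∝ d, t^-1, fractional errors add in quadrature:
  (1·δd/d)² = (1×0.00920)² = 8.46e-05;  (-1·δt/t)² = (-1×0.0954)² = 0.00910
δv/v = √(0.00918) = 0.0958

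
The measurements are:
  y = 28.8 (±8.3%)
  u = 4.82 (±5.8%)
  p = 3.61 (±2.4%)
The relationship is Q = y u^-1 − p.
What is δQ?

0.611

Let w = y·u^-1 = 5.98. δw/w = √((1·δy/y)² + (-1·δu/u)²) = √(0.00689 + 0.00336) = 0.101, so δw = 0.605.
Q = w − p: δQ = √(δw² + δp²) = √(0.366 + 0.00751) = 0.611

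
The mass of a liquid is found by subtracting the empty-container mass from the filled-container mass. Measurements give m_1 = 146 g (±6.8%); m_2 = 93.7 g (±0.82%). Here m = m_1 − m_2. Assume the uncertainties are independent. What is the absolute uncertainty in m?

9.96 g

Each term contributes (cᵢ δxᵢ)² to (δm)²:
  (δm_1)² = 98.6;  (δm_2)² = 0.590
δm = √(99.2) = 9.96 g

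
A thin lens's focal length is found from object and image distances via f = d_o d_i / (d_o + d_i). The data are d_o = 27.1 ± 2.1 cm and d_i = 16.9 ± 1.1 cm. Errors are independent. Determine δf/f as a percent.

4.99%

∂f/∂d_o = (d_i/(d_o+d_i))² = 0.148;  ∂f/∂d_i = (d_o/(d_o+d_i))² = 0.379
δf = √((∂f/∂d_o · δd_o)² + (∂f/∂d_i · δd_i)²) = √(0.0960 + 0.174) = 0.520 cm
f = 10.4 cm, so δf/f = 0.520/10.4 = 0.0499.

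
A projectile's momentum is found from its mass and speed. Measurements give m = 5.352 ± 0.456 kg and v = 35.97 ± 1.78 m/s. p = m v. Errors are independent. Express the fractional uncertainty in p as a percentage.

9.85%

Since p is a product/quotient, work with relative uncertainties:
  (1·δm/m)² = (1×0.0852)² = 0.00726;  (1·δv/v)² = (1×0.0495)² = 0.00245
δp/p = √(0.00971) = 0.0985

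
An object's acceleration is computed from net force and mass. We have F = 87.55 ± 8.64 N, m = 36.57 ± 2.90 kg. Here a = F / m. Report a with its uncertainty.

Products/powers → add relative errors in quadrature, weighted by exponent:
  (1·δF/F)² = (1×0.0987)² = 0.00974;  (-1·δm/m)² = (-1×0.0793)² = 0.00629
δa/a = √(0.0160) = 0.127
a = 2.394 m/s^2, so δa = 0.127 × 2.394 = 0.303 m/s^2.

2.394 ± 0.303 m/s^2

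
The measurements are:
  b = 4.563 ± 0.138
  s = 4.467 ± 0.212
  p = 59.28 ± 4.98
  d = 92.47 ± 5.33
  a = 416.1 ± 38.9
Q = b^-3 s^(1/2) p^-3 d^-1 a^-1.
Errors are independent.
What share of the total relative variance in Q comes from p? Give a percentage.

(δQ/Q)² = (-3·δb/b)² + (½·δs/s)² + (-3·δp/p)² + (-1·δd/d)² + (-1·δa/a)²
  b term: (-3×0.0302)² = 0.00823
  s term: (0.5×0.0475)² = 0.000563
  p term: (-3×0.0840)² = 0.0635
  d term: (-1×0.0576)² = 0.00332
  a term: (-1×0.0935)² = 0.00874
Total = 0.0844. Share from p = 0.0635/0.0844 = 0.753.

75.3%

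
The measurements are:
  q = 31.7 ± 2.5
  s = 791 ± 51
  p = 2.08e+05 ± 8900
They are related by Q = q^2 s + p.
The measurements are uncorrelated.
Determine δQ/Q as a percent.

Let w = q^2·s = 7.95e+05. δw/w = √((2·δq/q)² + (1·δs/s)²) = √(0.0249 + 0.00416) = 0.170, so δw = 1.35e+05.
Q = w + p: δQ = √(δw² + δp²) = √(1.83e+10 + 7.92e+07) = 1.36e+05
Q = 1e+06, so δQ/Q = 1.36e+05/1e+06 = 0.135.

13.5%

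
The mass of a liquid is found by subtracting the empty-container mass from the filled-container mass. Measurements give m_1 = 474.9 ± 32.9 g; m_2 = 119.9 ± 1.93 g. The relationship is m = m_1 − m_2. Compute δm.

m is a linear combination, so absolute uncertainties add in quadrature:
  (δm_1)² = 1080;  (δm_2)² = 3.72
δm = √(1090) = 33.0 g

33.0 g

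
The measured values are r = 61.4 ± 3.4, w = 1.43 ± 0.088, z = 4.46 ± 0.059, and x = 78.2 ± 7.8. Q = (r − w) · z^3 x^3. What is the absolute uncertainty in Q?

7.81e+08

Let u = r − w = 60.0. δu = √(δr² + δw²) = √(11.6 + 0.00774) = 3.40, so δu/u = 0.0567.
Q is then a monomial in u, z, x:
δQ/Q = √((δu/u)² + (3·δz/z)² + (3·δx/x)²) = √(0.00322 + 0.00157 + 0.0895) = 0.307
Q = 2.54e+09, so δQ = 0.307 × 2.54e+09 = 7.81e+08.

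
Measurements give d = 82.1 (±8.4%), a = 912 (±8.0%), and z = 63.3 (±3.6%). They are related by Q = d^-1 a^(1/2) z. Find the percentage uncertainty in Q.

Products/powers → add relative errors in quadrature, weighted by exponent:
  (-1·δd/d)² = (-1×0.0840)² = 0.00706;  (½·δa/a)² = (0.5×0.0800)² = 0.00160;  (1·δz/z)² = (1×0.0360)² = 0.00130
δQ/Q = √(0.00995) = 0.0998

9.98%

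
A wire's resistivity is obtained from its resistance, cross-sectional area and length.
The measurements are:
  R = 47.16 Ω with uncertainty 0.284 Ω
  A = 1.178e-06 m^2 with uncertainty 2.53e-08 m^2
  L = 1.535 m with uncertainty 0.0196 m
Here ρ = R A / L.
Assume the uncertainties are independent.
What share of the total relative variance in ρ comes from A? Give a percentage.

(δρ/ρ)² = (1·δR/R)² + (1·δA/A)² + (-1·δL/L)²
  R term: (1×0.00602)² = 3.63e-05
  A term: (1×0.0215)² = 0.000461
  L term: (-1×0.0128)² = 0.000163
Total = 0.000661. Share from A = 0.000461/0.000661 = 0.698.

69.8%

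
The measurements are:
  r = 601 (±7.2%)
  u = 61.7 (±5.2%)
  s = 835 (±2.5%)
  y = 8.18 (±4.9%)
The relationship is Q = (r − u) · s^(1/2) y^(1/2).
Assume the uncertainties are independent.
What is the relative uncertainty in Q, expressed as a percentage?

Let w = r − u = 539. δw = √(δr² + δu²) = √(1870 + 10.3) = 43.4, so δw/w = 0.0805.
Q is then a monomial in w, s, y:
δQ/Q = √((δw/w)² + (½·δs/s)² + (½·δy/y)²) = √(0.00647 + 0.000156 + 0.000600) = 0.0850

8.50%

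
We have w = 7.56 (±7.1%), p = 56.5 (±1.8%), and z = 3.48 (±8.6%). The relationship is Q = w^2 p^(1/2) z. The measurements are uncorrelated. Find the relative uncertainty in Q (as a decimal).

0.166

Products/powers → add relative errors in quadrature, weighted by exponent:
  (2·δw/w)² = (2×0.0710)² = 0.0202;  (½·δp/p)² = (0.5×0.0180)² = 8.1e-05;  (1·δz/z)² = (1×0.0860)² = 0.00740
δQ/Q = √(0.0276) = 0.166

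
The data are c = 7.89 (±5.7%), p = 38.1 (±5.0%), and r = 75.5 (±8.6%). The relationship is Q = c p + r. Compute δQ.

Let w = c·p = 301. δw/w = √((1·δc/c)² + (1·δp/p)²) = √(0.00325 + 0.00250) = 0.0758, so δw = 22.8.
Q = w + r: δQ = √(δw² + δr²) = √(520 + 42.2) = 23.7

23.7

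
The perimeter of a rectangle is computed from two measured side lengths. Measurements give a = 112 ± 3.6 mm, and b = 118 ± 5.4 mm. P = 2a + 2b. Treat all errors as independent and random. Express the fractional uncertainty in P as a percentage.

Each term contributes (cᵢ δxᵢ)² to (δP)²:
  (2·δa)² = 51.8;  (2·δb)² = 117
δP = √(168) = 13.0 mm
P = 460 mm, so δP/P = 13.0/460 = 0.0282.

2.82%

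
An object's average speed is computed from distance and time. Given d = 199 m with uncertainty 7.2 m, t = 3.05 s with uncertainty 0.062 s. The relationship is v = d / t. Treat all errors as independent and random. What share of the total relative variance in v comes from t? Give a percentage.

24.0%

(δv/v)² = (1·δd/d)² + (-1·δt/t)²
  d term: (1×0.0362)² = 0.00131
  t term: (-1×0.0203)² = 0.000413
Total = 0.00172. Share from t = 0.000413/0.00172 = 0.240.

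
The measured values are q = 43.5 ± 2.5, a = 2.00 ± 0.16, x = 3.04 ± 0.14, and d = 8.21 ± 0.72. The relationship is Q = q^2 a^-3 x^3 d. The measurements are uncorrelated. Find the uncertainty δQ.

Each factor contributes (exponent × relative error)² to (δQ/Q)²:
  (2·δq/q)² = (2×0.0575)² = 0.0132;  (-3·δa/a)² = (-3×0.0800)² = 0.0576;  (3·δx/x)² = (3×0.0461)² = 0.0191;  (1·δd/d)² = (1×0.0877)² = 0.00769
δQ/Q = √(0.0976) = 0.312
Q = 54600, so δQ = 0.312 × 54600 = 17000.

17000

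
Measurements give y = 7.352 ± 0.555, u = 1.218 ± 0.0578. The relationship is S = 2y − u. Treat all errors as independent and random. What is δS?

1.11

Each term contributes (cᵢ δxᵢ)² to (δS)²:
  (2·δy)² = 1.23;  (δu)² = 0.00334
δS = √(1.24) = 1.11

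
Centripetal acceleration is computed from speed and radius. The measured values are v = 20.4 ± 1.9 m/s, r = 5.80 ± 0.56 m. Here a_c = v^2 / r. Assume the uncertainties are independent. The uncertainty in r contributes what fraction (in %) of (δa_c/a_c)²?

21.2%

(δa_c/a_c)² = (2·δv/v)² + (-1·δr/r)²
  v term: (2×0.0931)² = 0.0347
  r term: (-1×0.0966)² = 0.00932
Total = 0.0440. Share from r = 0.00932/0.0440 = 0.212.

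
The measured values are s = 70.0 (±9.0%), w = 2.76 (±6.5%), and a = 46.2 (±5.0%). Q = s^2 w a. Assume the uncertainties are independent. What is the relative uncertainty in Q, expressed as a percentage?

Q is a product of powers, so relative uncertainties combine in quadrature:
  (2·δs/s)² = (2×0.0900)² = 0.0324;  (1·δw/w)² = (1×0.0650)² = 0.00423;  (1·δa/a)² = (1×0.0500)² = 0.00250
δQ/Q = √(0.0391) = 0.198

19.8%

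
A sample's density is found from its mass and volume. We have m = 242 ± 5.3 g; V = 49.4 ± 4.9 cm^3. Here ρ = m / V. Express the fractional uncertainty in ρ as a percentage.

10.2%

Products/powers → add relative errors in quadrature, weighted by exponent:
  (1·δm/m)² = (1×0.0219)² = 0.000480;  (-1·δV/V)² = (-1×0.0992)² = 0.00984
δρ/ρ = √(0.0103) = 0.102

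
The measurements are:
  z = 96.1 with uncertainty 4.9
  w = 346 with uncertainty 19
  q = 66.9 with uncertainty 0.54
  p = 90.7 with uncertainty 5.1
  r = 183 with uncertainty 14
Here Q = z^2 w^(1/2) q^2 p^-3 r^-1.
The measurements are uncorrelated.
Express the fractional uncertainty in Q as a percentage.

21.4%

Products/powers → add relative errors in quadrature, weighted by exponent:
  (2·δz/z)² = (2×0.0510)² = 0.0104;  (½·δw/w)² = (0.5×0.0549)² = 0.000754;  (2·δq/q)² = (2×0.00807)² = 0.000261;  (-3·δp/p)² = (-3×0.0562)² = 0.0285;  (-1·δr/r)² = (-1×0.0765)² = 0.00585
δQ/Q = √(0.0457) = 0.214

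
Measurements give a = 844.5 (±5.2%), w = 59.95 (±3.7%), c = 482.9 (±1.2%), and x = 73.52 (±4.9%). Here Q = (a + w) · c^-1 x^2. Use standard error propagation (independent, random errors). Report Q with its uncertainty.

Let u = a + w = 904.5. δu = √(δa² + δw²) = √(1930 + 4.92) = 44.0, so δu/u = 0.0486.
Q is then a monomial in u, c, x:
δQ/Q = √((δu/u)² + (-1·δc/c)² + (2·δx/x)²) = √(0.00236 + 0.000144 + 0.00960) = 0.110
Q = 10120, so δQ = 0.110 × 10120 = 1110.

10120 ± 1110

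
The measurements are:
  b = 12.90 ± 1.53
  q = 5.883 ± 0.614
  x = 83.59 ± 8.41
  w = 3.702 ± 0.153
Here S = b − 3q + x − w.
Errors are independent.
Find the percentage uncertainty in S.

Each term contributes (cᵢ δxᵢ)² to (δS)²:
  (δb)² = 2.34;  (3·δq)² = 3.39;  (δx)² = 70.7;  (δw)² = 0.0234
δS = √(76.5) = 8.75
S = 75.14, so δS/S = 8.75/75.14 = 0.116.

11.6%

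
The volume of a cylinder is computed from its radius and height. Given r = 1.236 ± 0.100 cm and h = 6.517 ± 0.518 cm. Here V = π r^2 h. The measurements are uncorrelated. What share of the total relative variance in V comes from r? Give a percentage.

80.6%

(δV/V)² = (2·δr/r)² + (1·δh/h)²
  r term: (2×0.0809)² = 0.0262
  h term: (1×0.0795)² = 0.00632
Total = 0.0325. Share from r = 0.0262/0.0325 = 0.806.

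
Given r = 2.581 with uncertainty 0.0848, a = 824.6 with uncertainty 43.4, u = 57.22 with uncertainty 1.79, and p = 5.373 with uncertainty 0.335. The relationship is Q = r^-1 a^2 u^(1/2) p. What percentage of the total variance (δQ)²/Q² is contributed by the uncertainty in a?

68.0%

(δQ/Q)² = (-1·δr/r)² + (2·δa/a)² + (½·δu/u)² + (1·δp/p)²
  r term: (-1×0.0329)² = 0.00108
  a term: (2×0.0526)² = 0.0111
  u term: (0.5×0.0313)² = 0.000245
  p term: (1×0.0623)² = 0.00389
Total = 0.0163. Share from a = 0.0111/0.0163 = 0.680.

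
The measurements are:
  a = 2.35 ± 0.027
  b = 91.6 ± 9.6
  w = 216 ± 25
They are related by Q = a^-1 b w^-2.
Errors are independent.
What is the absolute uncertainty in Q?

Relative error in a monomial: (δQ/Q)² = Σ (nᵢ · δxᵢ/xᵢ)².
  (-1·δa/a)² = (-1×0.0115)² = 0.000132;  (1·δb/b)² = (1×0.105)² = 0.0110;  (-2·δw/w)² = (-2×0.116)² = 0.0536
δQ/Q = √(0.0647) = 0.254
Q = 0.000835, so δQ = 0.254 × 0.000835 = 0.000213.

0.000213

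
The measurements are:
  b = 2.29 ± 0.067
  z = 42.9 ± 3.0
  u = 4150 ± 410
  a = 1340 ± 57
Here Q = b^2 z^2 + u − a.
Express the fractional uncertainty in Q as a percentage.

Let p = b^2·z^2 = 9650. δp/p = √((2·δb/b)² + (2·δz/z)²) = √(0.00342 + 0.0196) = 0.152, so δp = 1460.
Q = p + u − a: δQ = √(δp² + δu² + δa²) = √(2.14e+06 + 1.68e+05 + 3250) = 1520
Q = 12500, so δQ/Q = 1520/12500 = 0.122.

12.2%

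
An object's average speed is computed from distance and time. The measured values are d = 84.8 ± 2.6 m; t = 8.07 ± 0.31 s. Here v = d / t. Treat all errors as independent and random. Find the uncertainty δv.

0.516 m/s

Products/powers → add relative errors in quadrature, weighted by exponent:
  (1·δd/d)² = (1×0.0307)² = 0.000940;  (-1·δt/t)² = (-1×0.0384)² = 0.00148
δv/v = √(0.00242) = 0.0491
v = 10.5 m/s, so δv = 0.0491 × 10.5 = 0.516 m/s.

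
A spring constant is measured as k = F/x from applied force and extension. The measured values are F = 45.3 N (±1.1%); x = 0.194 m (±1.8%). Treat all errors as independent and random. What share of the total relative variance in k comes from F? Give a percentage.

27.2%

(δk/k)² = (1·δF/F)² + (-1·δx/x)²
  F term: (1×0.0110)² = 0.000121
  x term: (-1×0.0180)² = 0.000324
Total = 0.000445. Share from F = 0.000121/0.000445 = 0.272.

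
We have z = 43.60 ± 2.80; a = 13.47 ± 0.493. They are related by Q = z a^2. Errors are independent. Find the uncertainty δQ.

Q is a product of powers, so relative uncertainties combine in quadrature:
  (1·δz/z)² = (1×0.0642)² = 0.00412;  (2·δa/a)² = (2×0.0366)² = 0.00536
δQ/Q = √(0.00948) = 0.0974
Q = 7911, so δQ = 0.0974 × 7911 = 770.

770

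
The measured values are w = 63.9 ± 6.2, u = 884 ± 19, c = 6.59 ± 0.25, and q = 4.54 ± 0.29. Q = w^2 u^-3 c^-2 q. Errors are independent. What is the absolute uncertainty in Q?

1.4e-07

Products/powers → add relative errors in quadrature, weighted by exponent:
  (2·δw/w)² = (2×0.0970)² = 0.0377;  (-3·δu/u)² = (-3×0.0215)² = 0.00416;  (-2·δc/c)² = (-2×0.0379)² = 0.00576;  (1·δq/q)² = (1×0.0639)² = 0.00408
δQ/Q = √(0.0517) = 0.227
Q = 6.18e-07, so δQ = 0.227 × 6.18e-07 = 1.4e-07.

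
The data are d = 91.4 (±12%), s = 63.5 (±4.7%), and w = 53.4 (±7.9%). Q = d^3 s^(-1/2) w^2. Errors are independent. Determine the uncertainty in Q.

1.08e+08

Q is a product of powers, so relative uncertainties combine in quadrature:
  (3·δd/d)² = (3×0.120)² = 0.130;  (−½·δs/s)² = (-0.5×0.0470)² = 0.000552;  (2·δw/w)² = (2×0.0790)² = 0.0250
δQ/Q = √(0.155) = 0.394
Q = 2.73e+08, so δQ = 0.394 × 2.73e+08 = 1.08e+08.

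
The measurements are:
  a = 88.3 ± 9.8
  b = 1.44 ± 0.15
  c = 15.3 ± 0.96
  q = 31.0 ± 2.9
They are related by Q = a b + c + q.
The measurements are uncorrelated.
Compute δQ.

Let p = a·b = 127. δp/p = √((1·δa/a)² + (1·δb/b)²) = √(0.0123 + 0.0109) = 0.152, so δp = 19.4.
Q = p + c + q: δQ = √(δp² + δc² + δq²) = √(375 + 0.922 + 8.41) = 19.6

19.6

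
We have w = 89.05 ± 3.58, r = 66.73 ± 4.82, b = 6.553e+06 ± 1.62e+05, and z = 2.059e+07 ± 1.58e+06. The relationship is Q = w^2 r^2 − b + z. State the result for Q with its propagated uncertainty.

Let p = w^2·r^2 = 3.531e+07. δp/p = √((2·δw/w)² + (2·δr/r)²) = √(0.00646 + 0.0209) = 0.165, so δp = 5.84e+06.
Q = p − b + z: δQ = √(δp² + δb² + δz²) = √(3.41e+13 + 2.62e+10 + 2.5e+12) = 6.05e+06
Q = 4.935e+07.

(4.935 ± 0.605) × 10^7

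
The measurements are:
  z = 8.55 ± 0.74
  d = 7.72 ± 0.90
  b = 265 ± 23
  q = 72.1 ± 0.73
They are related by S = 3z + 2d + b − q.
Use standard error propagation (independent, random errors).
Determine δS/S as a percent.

9.91%

S is a linear combination, so absolute uncertainties add in quadrature:
  (3·δz)² = 4.93;  (2·δd)² = 3.24;  (δb)² = 529;  (δq)² = 0.533
δS = √(538) = 23.2
S = 234, so δS/S = 23.2/234 = 0.0991.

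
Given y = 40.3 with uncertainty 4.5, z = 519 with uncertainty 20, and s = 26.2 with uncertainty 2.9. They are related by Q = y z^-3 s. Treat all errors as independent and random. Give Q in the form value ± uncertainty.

(7.55 ± 1.47) × 10^-6

Relative error in a monomial: (δQ/Q)² = Σ (nᵢ · δxᵢ/xᵢ)².
  (1·δy/y)² = (1×0.112)² = 0.0125;  (-3·δz/z)² = (-3×0.0385)² = 0.0134;  (1·δs/s)² = (1×0.111)² = 0.0123
δQ/Q = √(0.0381) = 0.195
Q = 7.55e-06, so δQ = 0.195 × 7.55e-06 = 1.47e-06.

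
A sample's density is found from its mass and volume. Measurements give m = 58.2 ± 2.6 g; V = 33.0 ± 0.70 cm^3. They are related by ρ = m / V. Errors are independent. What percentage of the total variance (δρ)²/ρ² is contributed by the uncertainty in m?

81.6%

(δρ/ρ)² = (1·δm/m)² + (-1·δV/V)²
  m term: (1×0.0447)² = 0.00200
  V term: (-1×0.0212)² = 0.000450
Total = 0.00245. Share from m = 0.00200/0.00245 = 0.816.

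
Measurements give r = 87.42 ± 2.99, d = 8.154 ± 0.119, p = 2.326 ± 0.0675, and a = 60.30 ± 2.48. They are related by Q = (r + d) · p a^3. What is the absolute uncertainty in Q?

Let u = r + d = 95.57. δu = √(δr² + δd²) = √(8.94 + 0.0142) = 2.99, so δu/u = 0.0313.
Q is then a monomial in u, p, a:
δQ/Q = √((δu/u)² + (1·δp/p)² + (3·δa/a)²) = √(0.000980 + 0.000842 + 0.0152) = 0.131
Q = 4.874e+07, so δQ = 0.131 × 4.874e+07 = 6.36e+06.

6.36e+06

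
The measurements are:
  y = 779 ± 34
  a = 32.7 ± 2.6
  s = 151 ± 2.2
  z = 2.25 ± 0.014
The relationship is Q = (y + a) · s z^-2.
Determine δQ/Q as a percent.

4.62%

Let u = y + a = 812. δu = √(δy² + δa²) = √(1160 + 6.76) = 34.1, so δu/u = 0.0420.
Q is then a monomial in u, s, z:
δQ/Q = √((δu/u)² + (1·δs/s)² + (-2·δz/z)²) = √(0.00176 + 0.000212 + 0.000155) = 0.0462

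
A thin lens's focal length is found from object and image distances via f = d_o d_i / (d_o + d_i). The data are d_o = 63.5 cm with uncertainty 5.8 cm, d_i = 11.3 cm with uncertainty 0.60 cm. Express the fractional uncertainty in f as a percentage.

4.71%

∂f/∂d_o = (d_i/(d_o+d_i))² = 0.0228;  ∂f/∂d_i = (d_o/(d_o+d_i))² = 0.721
δf = √((∂f/∂d_o · δd_o)² + (∂f/∂d_i · δd_i)²) = √(0.0175 + 0.187) = 0.452 cm
f = 9.59 cm, so δf/f = 0.452/9.59 = 0.0471.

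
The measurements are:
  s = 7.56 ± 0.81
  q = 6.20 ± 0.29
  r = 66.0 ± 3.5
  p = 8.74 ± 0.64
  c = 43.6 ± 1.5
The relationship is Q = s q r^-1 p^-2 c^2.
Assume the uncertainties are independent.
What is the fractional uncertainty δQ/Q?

0.207

Relative error in a monomial: (δQ/Q)² = Σ (nᵢ · δxᵢ/xᵢ)².
  (1·δs/s)² = (1×0.107)² = 0.0115;  (1·δq/q)² = (1×0.0468)² = 0.00219;  (-1·δr/r)² = (-1×0.0530)² = 0.00281;  (-2·δp/p)² = (-2×0.0732)² = 0.0214;  (2·δc/c)² = (2×0.0344)² = 0.00473
δQ/Q = √(0.0427) = 0.207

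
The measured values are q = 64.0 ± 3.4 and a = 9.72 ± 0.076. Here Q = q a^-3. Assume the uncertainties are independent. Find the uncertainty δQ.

Products/powers → add relative errors in quadrature, weighted by exponent:
  (1·δq/q)² = (1×0.0531)² = 0.00282;  (-3·δa/a)² = (-3×0.00782)² = 0.000550
δQ/Q = √(0.00337) = 0.0581
Q = 0.0697, so δQ = 0.0581 × 0.0697 = 0.00405.

0.00405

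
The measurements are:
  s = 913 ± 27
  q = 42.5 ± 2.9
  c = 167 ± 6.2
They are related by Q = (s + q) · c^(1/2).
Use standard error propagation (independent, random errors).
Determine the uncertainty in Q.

419

Let u = s + q = 956. δu = √(δs² + δq²) = √(729 + 8.41) = 27.2, so δu/u = 0.0284.
Q is then a monomial in u, c:
δQ/Q = √((δu/u)² + (½·δc/c)²) = √(0.000808 + 0.000345) = 0.0339
Q = 12300, so δQ = 0.0339 × 12300 = 419.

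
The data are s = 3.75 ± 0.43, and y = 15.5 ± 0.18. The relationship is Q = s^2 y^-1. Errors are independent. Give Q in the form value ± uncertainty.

0.907 ± 0.208

Products/powers → add relative errors in quadrature, weighted by exponent:
  (2·δs/s)² = (2×0.115)² = 0.0526;  (-1·δy/y)² = (-1×0.0116)² = 0.000135
δQ/Q = √(0.0527) = 0.230
Q = 0.907, so δQ = 0.230 × 0.907 = 0.208.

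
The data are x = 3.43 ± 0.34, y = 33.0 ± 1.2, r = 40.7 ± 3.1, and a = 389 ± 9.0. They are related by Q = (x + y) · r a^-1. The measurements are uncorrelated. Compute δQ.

Let u = x + y = 36.4. δu = √(δx² + δy²) = √(0.116 + 1.44) = 1.25, so δu/u = 0.0342.
Q is then a monomial in u, r, a:
δQ/Q = √((δu/u)² + (1·δr/r)² + (-1·δa/a)²) = √(0.00117 + 0.00580 + 0.000535) = 0.0867
Q = 3.81, so δQ = 0.0867 × 3.81 = 0.330.

0.330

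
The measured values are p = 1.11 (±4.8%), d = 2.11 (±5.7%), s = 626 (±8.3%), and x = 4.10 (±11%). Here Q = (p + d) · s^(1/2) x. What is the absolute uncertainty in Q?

Let u = p + d = 3.22. δu = √(δp² + δd²) = √(0.00284 + 0.0145) = 0.132, so δu/u = 0.0409.
Q is then a monomial in u, s, x:
δQ/Q = √((δu/u)² + (½·δs/s)² + (1·δx/x)²) = √(0.00167 + 0.00172 + 0.0121) = 0.124
Q = 330, so δQ = 0.124 × 330 = 41.1.

41.1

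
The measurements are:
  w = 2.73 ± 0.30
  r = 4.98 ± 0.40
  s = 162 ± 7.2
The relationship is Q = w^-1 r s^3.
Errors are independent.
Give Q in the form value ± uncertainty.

(7.76 ± 1.48) × 10^6

For a monomial Q ∝ w^-1, r, s^3, fractional errors add in quadrature:
  (-1·δw/w)² = (-1×0.110)² = 0.0121;  (1·δr/r)² = (1×0.0803)² = 0.00645;  (3·δs/s)² = (3×0.0444)² = 0.0178
δQ/Q = √(0.0363) = 0.191
Q = 7.76e+06, so δQ = 0.191 × 7.76e+06 = 1.48e+06.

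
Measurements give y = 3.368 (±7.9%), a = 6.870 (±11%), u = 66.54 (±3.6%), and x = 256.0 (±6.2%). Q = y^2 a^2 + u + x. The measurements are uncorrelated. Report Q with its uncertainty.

Let p = y^2·a^2 = 535.4. δp/p = √((2·δy/y)² + (2·δa/a)²) = √(0.0250 + 0.0484) = 0.271, so δp = 145.
Q = p + u + x: δQ = √(δp² + δu² + δx²) = √(21000 + 5.74 + 252) = 146
Q = 857.9.

857.9 ± 146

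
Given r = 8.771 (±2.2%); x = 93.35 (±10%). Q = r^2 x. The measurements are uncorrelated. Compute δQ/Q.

For a monomial Q ∝ r^2, x, fractional errors add in quadrature:
  (2·δr/r)² = (2×0.0220)² = 0.00194;  (1·δx/x)² = (1×0.100)² = 0.0100
δQ/Q = √(0.0119) = 0.109

0.109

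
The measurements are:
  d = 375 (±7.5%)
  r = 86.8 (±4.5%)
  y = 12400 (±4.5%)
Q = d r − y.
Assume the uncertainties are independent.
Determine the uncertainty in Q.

Let p = d·r = 32600. δp/p = √((1·δd/d)² + (1·δr/r)²) = √(0.00562 + 0.00202) = 0.0875, so δp = 2850.
Q = p − y: δQ = √(δp² + δy²) = √(8.11e+06 + 3.11e+05) = 2900

2900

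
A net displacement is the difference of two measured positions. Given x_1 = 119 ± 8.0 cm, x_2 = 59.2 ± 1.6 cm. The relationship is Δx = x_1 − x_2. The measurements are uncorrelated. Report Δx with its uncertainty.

For a sum/difference, combine absolute errors in quadrature:
  (δx_1)² = 64.0;  (δx_2)² = 2.56
δΔx = √(66.6) = 8.16 cm
Δx = 59.8 cm.

59.8 ± 8.16 cm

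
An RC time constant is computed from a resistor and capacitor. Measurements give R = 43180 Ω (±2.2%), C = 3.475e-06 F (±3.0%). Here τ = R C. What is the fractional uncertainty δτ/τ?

Each factor contributes (exponent × relative error)² to (δτ/τ)²:
  (1·δR/R)² = (1×0.0220)² = 0.000484;  (1·δC/C)² = (1×0.0300)² = 0.000900
δτ/τ = √(0.00138) = 0.0372

0.0372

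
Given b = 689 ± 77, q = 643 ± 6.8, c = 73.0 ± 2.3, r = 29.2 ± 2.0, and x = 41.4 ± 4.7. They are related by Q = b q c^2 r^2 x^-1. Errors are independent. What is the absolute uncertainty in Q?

1.07e+10

Each factor contributes (exponent × relative error)² to (δQ/Q)²:
  (1·δb/b)² = (1×0.112)² = 0.0125;  (1·δq/q)² = (1×0.0106)² = 0.000112;  (2·δc/c)² = (2×0.0315)² = 0.00397;  (2·δr/r)² = (2×0.0685)² = 0.0188;  (-1·δx/x)² = (-1×0.114)² = 0.0129
δQ/Q = √(0.0482) = 0.220
Q = 4.86e+10, so δQ = 0.220 × 4.86e+10 = 1.07e+10.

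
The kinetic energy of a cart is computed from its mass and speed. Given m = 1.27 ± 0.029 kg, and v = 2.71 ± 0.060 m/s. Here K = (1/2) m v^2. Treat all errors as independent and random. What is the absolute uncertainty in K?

Each factor contributes (exponent × relative error)² to (δK/K)²:
  (1·δm/m)² = (1×0.0228)² = 0.000521;  (2·δv/v)² = (2×0.0221)² = 0.00196
δK/K = √(0.00248) = 0.0498
K = 4.66 J, so δK = 0.0498 × 4.66 = 0.232 J.

0.232 J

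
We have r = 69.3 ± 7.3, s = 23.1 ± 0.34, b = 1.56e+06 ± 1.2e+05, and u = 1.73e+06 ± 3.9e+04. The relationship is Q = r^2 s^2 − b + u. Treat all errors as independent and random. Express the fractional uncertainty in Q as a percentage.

20.5%

Let p = r^2·s^2 = 2.56e+06. δp/p = √((2·δr/r)² + (2·δs/s)²) = √(0.0444 + 0.000867) = 0.213, so δp = 5.45e+05.
Q = p − b + u: δQ = √(δp² + δb² + δu²) = √(2.97e+11 + 1.44e+10 + 1.52e+09) = 5.6e+05
Q = 2.73e+06, so δQ/Q = 5.6e+05/2.73e+06 = 0.205.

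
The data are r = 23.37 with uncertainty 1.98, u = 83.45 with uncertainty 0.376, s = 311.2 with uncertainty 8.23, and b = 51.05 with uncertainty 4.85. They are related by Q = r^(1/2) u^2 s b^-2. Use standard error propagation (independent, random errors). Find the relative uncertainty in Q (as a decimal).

For a monomial Q ∝ r^(1/2), u^2, s, b^-2, fractional errors add in quadrature:
  (½·δr/r)² = (0.5×0.0847)² = 0.00179;  (2·δu/u)² = (2×0.00451)² = 8.12e-05;  (1·δs/s)² = (1×0.0264)² = 0.000699;  (-2·δb/b)² = (-2×0.0950)² = 0.0361
δQ/Q = √(0.0387) = 0.197

0.197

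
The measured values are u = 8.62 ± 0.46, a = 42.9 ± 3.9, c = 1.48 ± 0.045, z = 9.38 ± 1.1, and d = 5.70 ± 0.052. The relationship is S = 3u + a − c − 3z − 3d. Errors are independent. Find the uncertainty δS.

5.29

Absolute uncertainties add in quadrature for a linear combination:
  (3·δu)² = 1.90;  (δa)² = 15.2;  (δc)² = 0.00202;  (3·δz)² = 10.9;  (3·δd)² = 0.0243
δS = √(28.0) = 5.29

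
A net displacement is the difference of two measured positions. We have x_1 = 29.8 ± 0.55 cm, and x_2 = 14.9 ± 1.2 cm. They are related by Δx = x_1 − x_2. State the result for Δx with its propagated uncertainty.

Absolute uncertainties add in quadrature for a linear combination:
  (δx_1)² = 0.303;  (δx_2)² = 1.44
δΔx = √(1.74) = 1.32 cm
Δx = 14.9 cm.

14.9 ± 1.32 cm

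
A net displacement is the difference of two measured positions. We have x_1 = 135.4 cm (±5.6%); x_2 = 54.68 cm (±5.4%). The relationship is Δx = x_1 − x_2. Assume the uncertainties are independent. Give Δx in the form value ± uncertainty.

Δx is a linear combination, so absolute uncertainties add in quadrature:
  (δx_1)² = 57.5;  (δx_2)² = 8.72
δΔx = √(66.2) = 8.14 cm
Δx = 80.72 cm.

80.72 ± 8.14 cm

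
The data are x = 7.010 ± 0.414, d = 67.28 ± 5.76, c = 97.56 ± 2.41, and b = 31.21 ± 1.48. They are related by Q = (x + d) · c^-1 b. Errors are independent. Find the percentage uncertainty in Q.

9.43%

Let u = x + d = 74.29. δu = √(δx² + δd²) = √(0.171 + 33.2) = 5.77, so δu/u = 0.0777.
Q is then a monomial in u, c, b:
δQ/Q = √((δu/u)² + (-1·δc/c)² + (1·δb/b)²) = √(0.00604 + 0.000610 + 0.00225) = 0.0943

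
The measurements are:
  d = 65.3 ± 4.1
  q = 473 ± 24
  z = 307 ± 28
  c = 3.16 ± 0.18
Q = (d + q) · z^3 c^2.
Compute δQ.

4.66e+10

Let u = d + q = 538. δu = √(δd² + δq²) = √(16.8 + 576) = 24.3, so δu/u = 0.0452.
Q is then a monomial in u, z, c:
δQ/Q = √((δu/u)² + (3·δz/z)² + (2·δc/c)²) = √(0.00205 + 0.0749 + 0.0130) = 0.300
Q = 1.56e+11, so δQ = 0.300 × 1.56e+11 = 4.66e+10.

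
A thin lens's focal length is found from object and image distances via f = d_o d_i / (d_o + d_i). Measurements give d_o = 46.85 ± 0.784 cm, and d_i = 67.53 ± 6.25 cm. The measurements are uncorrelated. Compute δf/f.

∂f/∂d_o = (d_i/(d_o+d_i))² = 0.349;  ∂f/∂d_i = (d_o/(d_o+d_i))² = 0.168
δf = √((∂f/∂d_o · δd_o)² + (∂f/∂d_i · δd_i)²) = √(0.0747 + 1.10) = 1.08 cm
f = 27.66 cm, so δf/f = 1.08/27.66 = 0.0392.

0.0392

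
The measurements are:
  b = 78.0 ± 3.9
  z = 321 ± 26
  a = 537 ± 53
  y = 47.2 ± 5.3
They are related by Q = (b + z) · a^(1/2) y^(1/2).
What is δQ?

6330

Let u = b + z = 399. δu = √(δb² + δz²) = √(15.2 + 676) = 26.3, so δu/u = 0.0659.
Q is then a monomial in u, a, y:
δQ/Q = √((δu/u)² + (½·δa/a)² + (½·δy/y)²) = √(0.00434 + 0.00244 + 0.00315) = 0.0996
Q = 63500, so δQ = 0.0996 × 63500 = 6330.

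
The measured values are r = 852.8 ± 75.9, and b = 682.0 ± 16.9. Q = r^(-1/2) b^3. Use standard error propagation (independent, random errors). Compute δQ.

9.41e+05

For a monomial Q ∝ r^(-1/2), b^3, fractional errors add in quadrature:
  (−½·δr/r)² = (-0.5×0.0890)² = 0.00198;  (3·δb/b)² = (3×0.0248)² = 0.00553
δQ/Q = √(0.00751) = 0.0866
Q = 1.086e+07, so δQ = 0.0866 × 1.086e+07 = 9.41e+05.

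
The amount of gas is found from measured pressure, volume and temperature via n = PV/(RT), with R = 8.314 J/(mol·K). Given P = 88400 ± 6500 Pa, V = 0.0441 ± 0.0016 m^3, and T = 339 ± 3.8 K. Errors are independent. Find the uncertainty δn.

Relative error in a monomial: (δn/n)² = Σ (nᵢ · δxᵢ/xᵢ)².
  (1·δP/P)² = (1×0.0735)² = 0.00541;  (1·δV/V)² = (1×0.0363)² = 0.00132;  (-1·δT/T)² = (-1×0.0112)² = 0.000126
δn/n = √(0.00685) = 0.0828
n = 1.38 mol, so δn = 0.0828 × 1.38 = 0.114 mol.

0.114 mol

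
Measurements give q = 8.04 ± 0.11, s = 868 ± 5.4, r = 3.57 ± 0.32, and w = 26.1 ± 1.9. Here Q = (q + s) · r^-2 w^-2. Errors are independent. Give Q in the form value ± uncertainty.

Let u = q + s = 876. δu = √(δq² + δs²) = √(0.0121 + 29.2) = 5.40, so δu/u = 0.00617.
Q is then a monomial in u, r, w:
δQ/Q = √((δu/u)² + (-2·δr/r)² + (-2·δw/w)²) = √(3.8e-05 + 0.0321 + 0.0212) = 0.231
Q = 0.101, so δQ = 0.231 × 0.101 = 0.0233.

0.101 ± 0.0233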